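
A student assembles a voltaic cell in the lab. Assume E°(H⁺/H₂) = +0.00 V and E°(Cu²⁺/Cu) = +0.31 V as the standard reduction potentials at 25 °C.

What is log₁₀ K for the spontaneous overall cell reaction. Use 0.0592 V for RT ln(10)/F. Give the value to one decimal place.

10.5

Cathode: Cu²⁺/Cu; anode: H⁺/H₂. E°cell = +0.31 V, n = 2.
log K = nE°cell / 0.0592 = (2)(+0.31) / 0.0592 = 10.5.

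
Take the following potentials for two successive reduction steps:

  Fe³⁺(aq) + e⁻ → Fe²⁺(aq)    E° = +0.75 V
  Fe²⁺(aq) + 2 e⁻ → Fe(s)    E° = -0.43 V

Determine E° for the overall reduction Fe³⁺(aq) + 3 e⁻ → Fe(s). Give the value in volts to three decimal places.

-0.037 V

Standard free energies of sequential steps add: ΔG°₃ = ΔG°₁ + ΔG°₂, so n₃E°₃ = n₁E°₁ + n₂E°₂.
E°₃ = (1×+0.75 + 2×-0.43) / 3 = (-0.110) / 3 = -0.037 V.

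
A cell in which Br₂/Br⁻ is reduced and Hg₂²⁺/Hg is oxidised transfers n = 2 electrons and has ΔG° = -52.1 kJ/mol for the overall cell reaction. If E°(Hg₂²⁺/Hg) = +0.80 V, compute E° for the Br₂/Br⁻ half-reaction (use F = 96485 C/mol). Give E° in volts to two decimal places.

+1.07 V

E°cell = −ΔG°/(nF) = −(-52.1×10³)/((2)(96485)) = +0.270 V.
Since Br₂/Br⁻ is the cathode and Hg₂²⁺/Hg the anode, E°cell = E°(Br₂/Br⁻) − E°(Hg₂²⁺/Hg).
So E°(Br₂/Br⁻) = E°cell + E°(Hg₂²⁺/Hg) = +0.270 + (+0.80) = +1.07 V.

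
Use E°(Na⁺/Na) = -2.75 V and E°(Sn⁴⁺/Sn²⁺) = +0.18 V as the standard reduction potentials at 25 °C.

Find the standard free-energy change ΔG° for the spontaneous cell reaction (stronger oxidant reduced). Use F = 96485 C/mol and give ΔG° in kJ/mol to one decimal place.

-565.4 kJ/mol

Sn⁴⁺/Sn²⁺ (E° = +0.18 V) is the cathode; Na⁺/Na (E° = -2.75 V) is the anode, so E°cell = +2.93 V.
Balancing electrons gives n = 2 (lcm of 2 and 1).
ΔG° = −nFE° = −(2)(96485)(+2.93) = -565,402 J = -565.4 kJ/mol.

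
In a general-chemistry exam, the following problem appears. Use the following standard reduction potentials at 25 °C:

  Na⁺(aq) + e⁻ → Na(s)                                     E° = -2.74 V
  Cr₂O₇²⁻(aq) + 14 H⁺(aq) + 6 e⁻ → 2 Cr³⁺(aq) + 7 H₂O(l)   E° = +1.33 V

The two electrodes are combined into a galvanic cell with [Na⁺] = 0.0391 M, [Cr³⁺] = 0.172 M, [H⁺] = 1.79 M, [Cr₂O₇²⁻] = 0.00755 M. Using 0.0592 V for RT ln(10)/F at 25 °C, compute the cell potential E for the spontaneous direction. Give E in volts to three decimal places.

+4.182 V

Cr₂O₇²⁻/Cr³⁺ is the cathode (higher E°), Na⁺/Na the anode: E°cell = +1.33 − (-2.74) = +4.07 V, n = 6.
Overall: Cr₂O₇²⁻(aq) + 14 H⁺(aq) + 6 Na(s) → 2 Cr³⁺(aq) + 7 H₂O(l) + 6 Na⁺(aq)
Q = [Cr³⁺]^2·[Na⁺]^6 / ([Cr₂O₇²⁻]·[H⁺]^14); log Q = -11.394.
E = E° − (0.0592/n) log Q = +4.07 − (0.0592/6)(-11.394) = +4.182 V.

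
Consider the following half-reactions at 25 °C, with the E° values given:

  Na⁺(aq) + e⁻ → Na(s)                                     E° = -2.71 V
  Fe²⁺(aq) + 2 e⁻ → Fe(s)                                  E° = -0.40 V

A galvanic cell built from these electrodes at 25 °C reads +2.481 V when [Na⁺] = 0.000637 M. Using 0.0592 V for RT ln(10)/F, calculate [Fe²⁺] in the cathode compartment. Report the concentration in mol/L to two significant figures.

Fe²⁺/Fe is the cathode, Na⁺/Na the anode: E°cell = +2.31 V, n = 2.
Overall reaction: Fe²⁺(aq) + 2 Na(s) → Fe(s) + 2 Na⁺(aq); Q = [Na⁺]^2/[Fe²⁺]^1.
From E = E° − (0.0592/n) log Q: log Q = (E° − E)·n/0.0592 = (+2.31 − (+2.481))·2/0.0592 = -5.7770.
So 1·log[Fe²⁺] = 2·log(0.000637) − log Q = -6.3917 − (-5.7770) = -0.6147; [Fe²⁺] = 10^(-0.6147) ≈ 0.24 M.

0.24 M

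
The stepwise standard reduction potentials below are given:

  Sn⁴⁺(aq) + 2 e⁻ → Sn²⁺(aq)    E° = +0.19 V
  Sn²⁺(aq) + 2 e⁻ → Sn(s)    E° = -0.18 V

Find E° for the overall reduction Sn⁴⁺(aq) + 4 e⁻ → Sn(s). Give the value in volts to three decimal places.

Adding the free-energy changes (−nFE°) of the two steps gives −n₃FE°₃ = −n₁FE°₁ − n₂FE°₂.
E°₃ = (2×+0.19 + 2×-0.18) / 4 = (+0.020) / 4 = +0.005 V.

+0.005 V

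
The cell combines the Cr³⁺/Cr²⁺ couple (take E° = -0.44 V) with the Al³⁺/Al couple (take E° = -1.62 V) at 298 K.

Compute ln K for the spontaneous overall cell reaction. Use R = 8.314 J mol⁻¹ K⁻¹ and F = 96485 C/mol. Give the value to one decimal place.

Cathode: Cr³⁺/Cr²⁺; anode: Al³⁺/Al. E°cell = (-0.44) − (-1.62) = +1.18 V, with n = 3.
ΔG° = −nFE° = −RT ln K, so ln K = nFE°/(RT) = (3)(96485)(+1.18) / ((8.314)(298)) = 137.860.

137.9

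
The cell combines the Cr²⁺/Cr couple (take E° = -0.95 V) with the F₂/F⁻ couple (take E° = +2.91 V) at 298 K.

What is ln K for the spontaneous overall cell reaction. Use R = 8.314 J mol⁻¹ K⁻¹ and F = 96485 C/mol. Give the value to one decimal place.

Cathode: F₂/F⁻; anode: Cr²⁺/Cr. E°cell = (+2.91) − (-0.95) = +3.86 V, with n = 2.
ΔG° = −nFE° = −RT ln K, so ln K = nFE°/(RT) = (2)(96485)(+3.86) / ((8.314)(298)) = 300.643.

300.6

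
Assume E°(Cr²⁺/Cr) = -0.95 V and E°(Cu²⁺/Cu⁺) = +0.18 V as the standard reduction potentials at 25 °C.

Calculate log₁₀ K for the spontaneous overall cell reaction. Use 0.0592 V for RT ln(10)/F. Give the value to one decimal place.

Cathode: Cu²⁺/Cu⁺; anode: Cr²⁺/Cr. E°cell = +1.13 V, n = 2.
log K = nE°cell / 0.0592 = (2)(+1.13) / 0.0592 = 38.2.

38.2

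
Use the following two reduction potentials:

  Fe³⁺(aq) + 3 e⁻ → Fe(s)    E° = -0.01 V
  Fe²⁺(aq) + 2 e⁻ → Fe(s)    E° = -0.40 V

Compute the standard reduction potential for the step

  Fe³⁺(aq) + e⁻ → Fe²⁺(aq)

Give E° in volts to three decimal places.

+0.770 V

Sequential free energies add, so n₃E°₃ = n₁E°₁ + n₂E°₂.
With n₃ = 3, and the known step contributing 2×(-0.40) V, the unknown satisfies 1·E° = 3×(-0.01) − 2×(-0.40) = +0.770.
E° = +0.770 / 1 = +0.770 V.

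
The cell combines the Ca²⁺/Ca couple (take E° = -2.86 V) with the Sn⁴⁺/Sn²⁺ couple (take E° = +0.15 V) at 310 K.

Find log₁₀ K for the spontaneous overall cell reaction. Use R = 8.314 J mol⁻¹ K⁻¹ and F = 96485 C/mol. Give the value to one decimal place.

97.9

Cathode: Sn⁴⁺/Sn²⁺; anode: Ca²⁺/Ca. E°cell = (+0.15) − (-2.86) = +3.01 V, with n = 2.
ΔG° = −nFE° = −RT ln K, so ln K = nFE°/(RT) = (2)(96485)(+3.01) / ((8.314)(310)) = 225.364.
log₁₀ K = 225.364 / ln 10 = 97.9.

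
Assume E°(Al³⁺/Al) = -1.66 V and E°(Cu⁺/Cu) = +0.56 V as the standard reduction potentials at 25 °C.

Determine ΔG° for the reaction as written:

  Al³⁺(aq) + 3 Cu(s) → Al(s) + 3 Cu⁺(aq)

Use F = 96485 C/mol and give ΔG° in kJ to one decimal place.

As written, Al³⁺/Al is reduced (cathode) and Cu⁺/Cu is oxidised (anode), so E°cell = (-1.66) − (+0.56) = -2.22 V.
Balancing electrons gives n = 3.
ΔG° = −nFE° = −(3)(96485)(-2.22) = 642,590 J = +642.6 kJ.

+642.6 kJ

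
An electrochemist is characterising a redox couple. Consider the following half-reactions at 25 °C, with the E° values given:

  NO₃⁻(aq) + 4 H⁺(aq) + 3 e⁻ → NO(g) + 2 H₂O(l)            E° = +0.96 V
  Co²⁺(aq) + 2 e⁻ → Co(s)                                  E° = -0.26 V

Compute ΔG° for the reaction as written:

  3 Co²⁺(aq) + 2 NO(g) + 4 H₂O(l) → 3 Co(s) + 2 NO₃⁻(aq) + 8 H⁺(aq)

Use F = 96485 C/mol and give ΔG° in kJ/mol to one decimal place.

As written, Co²⁺/Co is reduced (cathode) and NO₃⁻/NO is oxidised (anode), so E°cell = (-0.26) − (+0.96) = -1.22 V.
Balancing electrons gives n = 6.
ΔG° = −nFE° = −(6)(96485)(-1.22) = 706,270 J = +706.3 kJ/mol.

+706.3 kJ/mol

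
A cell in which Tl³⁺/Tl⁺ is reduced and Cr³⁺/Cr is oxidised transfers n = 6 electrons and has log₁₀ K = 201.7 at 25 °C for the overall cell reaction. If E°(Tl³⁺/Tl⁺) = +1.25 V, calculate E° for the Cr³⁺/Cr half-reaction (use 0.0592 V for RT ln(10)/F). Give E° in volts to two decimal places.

-0.74 V

E°cell = (0.0592/n)·log K = (0.0592/6)(201.7) = +1.990 V.
Since Tl³⁺/Tl⁺ is the cathode and Cr³⁺/Cr the anode, E°cell = E°(Tl³⁺/Tl⁺) − E°(Cr³⁺/Cr).
So E°(Cr³⁺/Cr) = E°(Tl³⁺/Tl⁺) − E°cell = (+1.25) − (+1.990) = -0.74 V.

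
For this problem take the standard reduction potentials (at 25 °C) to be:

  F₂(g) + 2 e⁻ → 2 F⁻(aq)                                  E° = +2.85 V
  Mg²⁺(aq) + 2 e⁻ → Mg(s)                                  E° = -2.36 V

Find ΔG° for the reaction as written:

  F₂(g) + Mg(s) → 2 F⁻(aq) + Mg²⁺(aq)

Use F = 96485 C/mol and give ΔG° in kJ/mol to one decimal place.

As written, F₂/F⁻ is reduced (cathode) and Mg²⁺/Mg is oxidised (anode), so E°cell = (+2.85) − (-2.36) = +5.21 V.
Balancing electrons gives n = 2.
ΔG° = −nFE° = −(2)(96485)(+5.21) = -1,005,374 J = -1005.4 kJ/mol.

-1005.4 kJ/mol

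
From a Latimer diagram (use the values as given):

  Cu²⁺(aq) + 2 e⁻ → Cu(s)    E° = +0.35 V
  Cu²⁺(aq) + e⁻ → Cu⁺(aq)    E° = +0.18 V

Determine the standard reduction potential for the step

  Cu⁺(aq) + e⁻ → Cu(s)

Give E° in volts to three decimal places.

+0.520 V

Sequential free energies add, so n₃E°₃ = n₁E°₁ + n₂E°₂.
With n₃ = 2, and the known step contributing 1×(+0.18) V, the unknown satisfies 1·E° = 2×(+0.35) − 1×(+0.18) = +0.520.
E° = +0.520 / 1 = +0.520 V.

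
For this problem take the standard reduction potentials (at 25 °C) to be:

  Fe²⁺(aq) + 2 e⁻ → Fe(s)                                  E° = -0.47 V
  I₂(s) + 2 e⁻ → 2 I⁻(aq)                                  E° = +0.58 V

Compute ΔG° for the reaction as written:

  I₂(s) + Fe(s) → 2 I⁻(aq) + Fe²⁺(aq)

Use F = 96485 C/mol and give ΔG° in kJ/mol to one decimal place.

As written, I₂/I⁻ is reduced (cathode) and Fe²⁺/Fe is oxidised (anode), so E°cell = (+0.58) − (-0.47) = +1.05 V.
Balancing electrons gives n = 2.
ΔG° = −nFE° = −(2)(96485)(+1.05) = -202,618 J = -202.6 kJ/mol.

-202.6 kJ/mol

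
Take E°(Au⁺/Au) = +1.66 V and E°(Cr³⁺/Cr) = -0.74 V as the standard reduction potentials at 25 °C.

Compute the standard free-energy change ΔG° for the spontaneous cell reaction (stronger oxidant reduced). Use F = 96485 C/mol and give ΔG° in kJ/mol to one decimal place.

-694.7 kJ/mol

Au⁺/Au (E° = +1.66 V) is the cathode; Cr³⁺/Cr (E° = -0.74 V) is the anode, so E°cell = +2.40 V.
Balancing electrons gives n = 3 (lcm of 1 and 3).
ΔG° = −nFE° = −(3)(96485)(+2.40) = -694,692 J = -694.7 kJ/mol.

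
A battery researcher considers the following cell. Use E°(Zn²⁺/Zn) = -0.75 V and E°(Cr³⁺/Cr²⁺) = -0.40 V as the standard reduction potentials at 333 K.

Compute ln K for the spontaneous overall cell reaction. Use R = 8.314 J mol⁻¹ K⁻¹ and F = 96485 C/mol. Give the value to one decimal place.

Cathode: Cr³⁺/Cr²⁺; anode: Zn²⁺/Zn. E°cell = (-0.40) − (-0.75) = +0.35 V, with n = 2.
ΔG° = −nFE° = −RT ln K, so ln K = nFE°/(RT) = (2)(96485)(+0.35) / ((8.314)(333)) = 24.395.

24.4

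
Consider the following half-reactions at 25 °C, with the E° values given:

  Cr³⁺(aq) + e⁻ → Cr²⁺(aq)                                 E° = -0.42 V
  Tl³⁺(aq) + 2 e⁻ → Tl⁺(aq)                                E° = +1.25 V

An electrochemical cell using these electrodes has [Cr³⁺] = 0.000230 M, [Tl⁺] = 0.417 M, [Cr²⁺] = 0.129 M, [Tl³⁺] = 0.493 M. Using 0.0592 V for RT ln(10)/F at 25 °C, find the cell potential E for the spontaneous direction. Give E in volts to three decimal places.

Tl³⁺/Tl⁺ is the cathode (higher E°), Cr³⁺/Cr²⁺ the anode: E°cell = +1.25 − (-0.42) = +1.67 V, n = 2.
Overall: Tl³⁺(aq) + 2 Cr²⁺(aq) → Tl⁺(aq) + 2 Cr³⁺(aq)
Q = [Tl⁺]·[Cr³⁺]^2 / ([Tl³⁺]·[Cr²⁺]^2); log Q = -5.570.
E = E° − (0.0592/n) log Q = +1.67 − (0.0592/2)(-5.570) = +1.835 V.

+1.835 V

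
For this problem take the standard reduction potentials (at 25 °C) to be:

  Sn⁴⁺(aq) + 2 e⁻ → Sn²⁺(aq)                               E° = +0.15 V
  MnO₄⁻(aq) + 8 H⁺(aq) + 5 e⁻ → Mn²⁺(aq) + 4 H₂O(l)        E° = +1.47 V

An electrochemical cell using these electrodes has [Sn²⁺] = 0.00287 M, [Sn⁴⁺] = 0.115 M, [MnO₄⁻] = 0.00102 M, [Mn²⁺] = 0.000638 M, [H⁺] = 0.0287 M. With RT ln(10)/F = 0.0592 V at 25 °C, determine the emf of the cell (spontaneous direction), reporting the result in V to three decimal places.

+1.129 V

MnO₄⁻/Mn²⁺ is the cathode (higher E°), Sn⁴⁺/Sn²⁺ the anode: E°cell = +1.47 − (+0.15) = +1.32 V, n = 10.
Overall: 2 MnO₄⁻(aq) + 16 H⁺(aq) + 5 Sn²⁺(aq) → 2 Mn²⁺(aq) + 8 H₂O(l) + 5 Sn⁴⁺(aq)
Q = [Mn²⁺]^2·[Sn⁴⁺]^5 / ([MnO₄⁻]^2·[H⁺]^16·[Sn²⁺]^5); log Q = 32.280.
E = E° − (0.0592/n) log Q = +1.32 − (0.0592/10)(32.280) = +1.129 V.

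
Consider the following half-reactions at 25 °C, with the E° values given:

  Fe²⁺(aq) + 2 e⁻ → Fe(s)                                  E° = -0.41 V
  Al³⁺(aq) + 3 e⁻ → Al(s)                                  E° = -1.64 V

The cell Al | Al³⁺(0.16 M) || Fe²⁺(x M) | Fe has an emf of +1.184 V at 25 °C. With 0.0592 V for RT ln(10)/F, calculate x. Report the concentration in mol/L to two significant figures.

Fe²⁺/Fe is the cathode, Al³⁺/Al the anode: E°cell = +1.23 V, n = 6.
Overall reaction: 3 Fe²⁺(aq) + 2 Al(s) → 3 Fe(s) + 2 Al³⁺(aq); Q = [Al³⁺]^2/[Fe²⁺]^3.
From E = E° − (0.0592/n) log Q: log Q = (E° − E)·n/0.0592 = (+1.23 − (+1.184))·6/0.0592 = 4.6622.
So 3·log[Fe²⁺] = 2·log(0.16) − log Q = -1.5918 − (4.6622) = -6.2540; log[Fe²⁺] = -6.2540 / 3 = -2.0847; [Fe²⁺] = 10^(-2.0847) ≈ 0.0082 M.

0.0082 M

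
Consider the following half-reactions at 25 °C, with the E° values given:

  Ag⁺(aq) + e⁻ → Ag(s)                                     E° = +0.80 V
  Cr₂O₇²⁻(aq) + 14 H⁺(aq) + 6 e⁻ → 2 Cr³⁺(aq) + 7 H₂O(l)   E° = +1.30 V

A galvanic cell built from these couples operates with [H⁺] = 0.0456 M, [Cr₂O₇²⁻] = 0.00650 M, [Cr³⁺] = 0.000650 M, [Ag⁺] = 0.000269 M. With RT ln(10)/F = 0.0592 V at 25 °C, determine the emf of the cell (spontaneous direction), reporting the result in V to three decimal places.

+0.567 V

Cr₂O₇²⁻/Cr³⁺ is the cathode (higher E°), Ag⁺/Ag the anode: E°cell = +1.30 − (+0.80) = +0.50 V, n = 6.
Overall: Cr₂O₇²⁻(aq) + 14 H⁺(aq) + 6 Ag(s) → 2 Cr³⁺(aq) + 7 H₂O(l) + 6 Ag⁺(aq)
Q = [Cr³⁺]^2·[Ag⁺]^6 / ([Cr₂O₇²⁻]·[H⁺]^14); log Q = -6.834.
E = E° − (0.0592/n) log Q = +0.50 − (0.0592/6)(-6.834) = +0.567 V.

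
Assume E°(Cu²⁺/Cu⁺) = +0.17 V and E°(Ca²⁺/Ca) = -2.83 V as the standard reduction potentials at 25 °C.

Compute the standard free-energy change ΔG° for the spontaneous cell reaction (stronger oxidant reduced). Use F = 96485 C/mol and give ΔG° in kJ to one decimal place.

Cu²⁺/Cu⁺ (E° = +0.17 V) is the cathode; Ca²⁺/Ca (E° = -2.83 V) is the anode, so E°cell = +3.00 V.
Balancing electrons gives n = 2 (lcm of 1 and 2).
ΔG° = −nFE° = −(2)(96485)(+3.00) = -578,910 J = -578.9 kJ.

-578.9 kJ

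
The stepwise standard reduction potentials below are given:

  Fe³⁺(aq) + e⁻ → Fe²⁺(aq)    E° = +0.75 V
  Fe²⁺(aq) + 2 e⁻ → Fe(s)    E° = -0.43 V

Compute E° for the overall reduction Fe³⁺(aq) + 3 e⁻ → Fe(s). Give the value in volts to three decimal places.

Standard free energies of sequential steps add: ΔG°₃ = ΔG°₁ + ΔG°₂, so n₃E°₃ = n₁E°₁ + n₂E°₂.
E°₃ = (1×+0.75 + 2×-0.43) / 3 = (-0.110) / 3 = -0.037 V.
Simply averaging or adding the two E° values would be wrong; the electron-weighted sum is required.

-0.037 V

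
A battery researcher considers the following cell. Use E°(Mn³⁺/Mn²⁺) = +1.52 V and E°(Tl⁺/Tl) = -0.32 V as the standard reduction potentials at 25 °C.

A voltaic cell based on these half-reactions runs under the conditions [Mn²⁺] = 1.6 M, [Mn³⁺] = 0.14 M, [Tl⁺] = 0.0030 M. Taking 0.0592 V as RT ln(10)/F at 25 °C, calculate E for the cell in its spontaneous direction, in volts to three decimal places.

Mn³⁺/Mn²⁺ is the cathode (higher E°), Tl⁺/Tl the anode: E°cell = +1.52 − (-0.32) = +1.84 V, n = 1.
Overall: Mn³⁺(aq) + Tl(s) → Mn²⁺(aq) + Tl⁺(aq)
Q = [Mn²⁺]·[Tl⁺] / ([Mn³⁺]); log Q = -1.465.
E = E° − (0.0592/n) log Q = +1.84 − (0.0592/1)(-1.465) = +1.927 V.

+1.927 V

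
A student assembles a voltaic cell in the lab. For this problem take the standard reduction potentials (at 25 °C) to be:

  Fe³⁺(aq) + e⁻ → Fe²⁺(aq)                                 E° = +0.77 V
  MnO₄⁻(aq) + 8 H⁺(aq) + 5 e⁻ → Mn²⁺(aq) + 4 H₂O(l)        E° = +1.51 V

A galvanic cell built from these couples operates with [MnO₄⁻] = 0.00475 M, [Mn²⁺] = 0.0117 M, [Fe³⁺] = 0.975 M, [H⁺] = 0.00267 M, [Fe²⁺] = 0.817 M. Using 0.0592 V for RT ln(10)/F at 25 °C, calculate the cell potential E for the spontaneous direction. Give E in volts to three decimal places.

MnO₄⁻/Mn²⁺ is the cathode (higher E°), Fe³⁺/Fe²⁺ the anode: E°cell = +1.51 − (+0.77) = +0.74 V, n = 5.
Overall: MnO₄⁻(aq) + 8 H⁺(aq) + 5 Fe²⁺(aq) → Mn²⁺(aq) + 4 H₂O(l) + 5 Fe³⁺(aq)
Q = [Mn²⁺]·[Fe³⁺]^5 / ([MnO₄⁻]·[H⁺]^8·[Fe²⁺]^5); log Q = 21.363.
E = E° − (0.0592/n) log Q = +0.74 − (0.0592/5)(21.363) = +0.487 V.

+0.487 V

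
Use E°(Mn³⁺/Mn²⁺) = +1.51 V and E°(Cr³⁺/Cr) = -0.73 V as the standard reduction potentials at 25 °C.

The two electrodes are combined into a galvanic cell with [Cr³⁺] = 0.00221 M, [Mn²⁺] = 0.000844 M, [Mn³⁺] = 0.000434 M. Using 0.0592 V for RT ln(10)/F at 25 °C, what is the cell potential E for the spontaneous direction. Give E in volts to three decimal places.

Mn³⁺/Mn²⁺ is the cathode (higher E°), Cr³⁺/Cr the anode: E°cell = +1.51 − (-0.73) = +2.24 V, n = 3.
Overall: 3 Mn³⁺(aq) + Cr(s) → 3 Mn²⁺(aq) + Cr³⁺(aq)
Q = [Mn²⁺]^3·[Cr³⁺] / ([Mn³⁺]^3); log Q = -1.789.
E = E° − (0.0592/n) log Q = +2.24 − (0.0592/3)(-1.789) = +2.275 V.

+2.275 V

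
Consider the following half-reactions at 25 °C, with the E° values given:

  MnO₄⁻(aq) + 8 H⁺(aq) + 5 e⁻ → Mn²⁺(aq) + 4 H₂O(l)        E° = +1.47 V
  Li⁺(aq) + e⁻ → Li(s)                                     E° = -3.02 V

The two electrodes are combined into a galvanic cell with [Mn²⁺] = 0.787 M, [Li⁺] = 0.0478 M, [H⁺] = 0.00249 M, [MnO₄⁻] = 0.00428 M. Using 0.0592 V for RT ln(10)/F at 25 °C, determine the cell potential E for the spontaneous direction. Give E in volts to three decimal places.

MnO₄⁻/Mn²⁺ is the cathode (higher E°), Li⁺/Li the anode: E°cell = +1.47 − (-3.02) = +4.49 V, n = 5.
Overall: MnO₄⁻(aq) + 8 H⁺(aq) + 5 Li(s) → Mn²⁺(aq) + 4 H₂O(l) + 5 Li⁺(aq)
Q = [Mn²⁺]·[Li⁺]^5 / ([MnO₄⁻]·[H⁺]^8); log Q = 16.492.
E = E° − (0.0592/n) log Q = +4.49 − (0.0592/5)(16.492) = +4.295 V.

+4.295 V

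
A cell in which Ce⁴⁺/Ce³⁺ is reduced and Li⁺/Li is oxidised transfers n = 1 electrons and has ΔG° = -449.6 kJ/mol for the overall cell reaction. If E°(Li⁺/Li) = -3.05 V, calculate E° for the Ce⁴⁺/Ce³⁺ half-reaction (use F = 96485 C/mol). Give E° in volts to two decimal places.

+1.61 V

E°cell = −ΔG°/(nF) = −(-449.6×10³)/((1)(96485)) = +4.660 V.
Since Ce⁴⁺/Ce³⁺ is the cathode and Li⁺/Li the anode, E°cell = E°(Ce⁴⁺/Ce³⁺) − E°(Li⁺/Li).
So E°(Ce⁴⁺/Ce³⁺) = E°cell + E°(Li⁺/Li) = +4.660 + (-3.05) = +1.61 V.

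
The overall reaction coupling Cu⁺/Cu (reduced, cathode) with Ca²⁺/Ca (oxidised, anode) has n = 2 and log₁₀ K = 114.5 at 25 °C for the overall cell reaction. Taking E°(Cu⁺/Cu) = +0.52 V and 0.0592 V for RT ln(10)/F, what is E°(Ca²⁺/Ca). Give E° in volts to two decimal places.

-2.87 V

E°cell = (0.0592/n)·log K = (0.0592/2)(114.5) = +3.389 V.
Since Cu⁺/Cu is the cathode and Ca²⁺/Ca the anode, E°cell = E°(Cu⁺/Cu) − E°(Ca²⁺/Ca).
So E°(Ca²⁺/Ca) = E°(Cu⁺/Cu) − E°cell = (+0.52) − (+3.389) = -2.87 V.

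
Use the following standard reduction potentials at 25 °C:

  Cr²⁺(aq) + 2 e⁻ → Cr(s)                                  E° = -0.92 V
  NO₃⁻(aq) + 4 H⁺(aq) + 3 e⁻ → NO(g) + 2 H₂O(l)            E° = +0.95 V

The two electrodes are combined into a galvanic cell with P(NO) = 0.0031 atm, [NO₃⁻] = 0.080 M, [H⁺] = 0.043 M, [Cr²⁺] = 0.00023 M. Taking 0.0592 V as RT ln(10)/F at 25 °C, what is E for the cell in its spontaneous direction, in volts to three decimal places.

+1.898 V

NO₃⁻/NO is the cathode (higher E°), Cr²⁺/Cr the anode: E°cell = +0.95 − (-0.92) = +1.87 V, n = 6.
Overall: 2 NO₃⁻(aq) + 8 H⁺(aq) + 3 Cr(s) → 2 NO(g) + 4 H₂O(l) + 3 Cr²⁺(aq)
Q = P(NO)^2·[Cr²⁺]^3 / ([NO₃⁻]^2·[H⁺]^8); log Q = -2.806.
E = E° − (0.0592/n) log Q = +1.87 − (0.0592/6)(-2.806) = +1.898 V.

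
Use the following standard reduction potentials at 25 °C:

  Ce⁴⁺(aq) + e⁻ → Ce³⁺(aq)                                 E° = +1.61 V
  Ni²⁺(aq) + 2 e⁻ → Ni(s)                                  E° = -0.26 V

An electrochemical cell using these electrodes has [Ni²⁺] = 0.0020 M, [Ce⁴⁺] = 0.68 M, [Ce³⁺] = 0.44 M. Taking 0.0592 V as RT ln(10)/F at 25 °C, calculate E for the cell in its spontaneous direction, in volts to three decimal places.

Ce⁴⁺/Ce³⁺ is the cathode (higher E°), Ni²⁺/Ni the anode: E°cell = +1.61 − (-0.26) = +1.87 V, n = 2.
Overall: 2 Ce⁴⁺(aq) + Ni(s) → 2 Ce³⁺(aq) + Ni²⁺(aq)
Q = [Ce³⁺]^2·[Ni²⁺] / ([Ce⁴⁺]^2); log Q = -3.077.
E = E° − (0.0592/n) log Q = +1.87 − (0.0592/2)(-3.077) = +1.961 V.

+1.961 V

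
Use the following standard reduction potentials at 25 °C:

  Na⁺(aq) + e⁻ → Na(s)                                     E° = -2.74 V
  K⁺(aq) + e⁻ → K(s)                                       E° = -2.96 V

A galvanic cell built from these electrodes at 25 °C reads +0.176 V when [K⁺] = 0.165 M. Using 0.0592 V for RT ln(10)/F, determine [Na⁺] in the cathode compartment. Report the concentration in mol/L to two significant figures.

0.030 M

Na⁺/Na is the cathode, K⁺/K the anode: E°cell = +0.22 V, n = 1.
Overall reaction: Na⁺(aq) + K(s) → Na(s) + K⁺(aq); Q = [K⁺]^1/[Na⁺]^1.
From E = E° − (0.0592/n) log Q: log Q = (E° − E)·n/0.0592 = (+0.22 − (+0.176))·1/0.0592 = 0.7432.
So 1·log[Na⁺] = 1·log(0.165) − log Q = -0.7825 − (0.7432) = -1.5257; [Na⁺] = 10^(-1.5257) ≈ 0.030 M.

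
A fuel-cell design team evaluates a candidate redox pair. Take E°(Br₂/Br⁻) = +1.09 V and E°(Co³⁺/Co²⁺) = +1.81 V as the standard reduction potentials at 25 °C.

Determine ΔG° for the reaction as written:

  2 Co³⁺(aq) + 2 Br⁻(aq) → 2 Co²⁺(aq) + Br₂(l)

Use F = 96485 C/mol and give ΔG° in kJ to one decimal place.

-138.9 kJ

As written, Co³⁺/Co²⁺ is reduced (cathode) and Br₂/Br⁻ is oxidised (anode), so E°cell = (+1.81) − (+1.09) = +0.72 V.
Balancing electrons gives n = 2.
ΔG° = −nFE° = −(2)(96485)(+0.72) = -138,938 J = -138.9 kJ.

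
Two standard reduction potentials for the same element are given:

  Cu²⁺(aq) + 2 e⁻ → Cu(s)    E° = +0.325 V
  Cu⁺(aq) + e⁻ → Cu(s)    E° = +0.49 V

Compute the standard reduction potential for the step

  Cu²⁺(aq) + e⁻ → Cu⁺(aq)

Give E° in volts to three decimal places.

+0.160 V

Sequential free energies add, so n₃E°₃ = n₁E°₁ + n₂E°₂.
With n₃ = 2, and the known step contributing 1×(+0.49) V, the unknown satisfies 1·E° = 2×(+0.325) − 1×(+0.49) = +0.160.
E° = +0.160 / 1 = +0.160 V.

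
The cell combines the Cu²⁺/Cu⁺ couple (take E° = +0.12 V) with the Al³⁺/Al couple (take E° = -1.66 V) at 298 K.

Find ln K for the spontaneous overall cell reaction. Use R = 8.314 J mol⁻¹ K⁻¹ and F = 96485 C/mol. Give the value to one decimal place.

208.0

Cathode: Cu²⁺/Cu⁺; anode: Al³⁺/Al. E°cell = (+0.12) − (-1.66) = +1.78 V, with n = 3.
ΔG° = −nFE° = −RT ln K, so ln K = nFE°/(RT) = (3)(96485)(+1.78) / ((8.314)(298)) = 207.958.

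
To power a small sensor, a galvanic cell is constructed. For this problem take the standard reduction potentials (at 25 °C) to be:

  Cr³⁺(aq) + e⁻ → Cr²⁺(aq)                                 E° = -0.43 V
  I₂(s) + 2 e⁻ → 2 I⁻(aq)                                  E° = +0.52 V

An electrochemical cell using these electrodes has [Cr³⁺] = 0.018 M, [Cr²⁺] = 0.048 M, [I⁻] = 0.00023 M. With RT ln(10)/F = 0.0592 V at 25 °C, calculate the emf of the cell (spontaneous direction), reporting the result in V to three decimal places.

+1.191 V

I₂/I⁻ is the cathode (higher E°), Cr³⁺/Cr²⁺ the anode: E°cell = +0.52 − (-0.43) = +0.95 V, n = 2.
Overall: I₂(s) + 2 Cr²⁺(aq) → 2 I⁻(aq) + 2 Cr³⁺(aq)
Q = [I⁻]^2·[Cr³⁺]^2 / ([Cr²⁺]^2); log Q = -8.128.
E = E° − (0.0592/n) log Q = +0.95 − (0.0592/2)(-8.128) = +1.191 V.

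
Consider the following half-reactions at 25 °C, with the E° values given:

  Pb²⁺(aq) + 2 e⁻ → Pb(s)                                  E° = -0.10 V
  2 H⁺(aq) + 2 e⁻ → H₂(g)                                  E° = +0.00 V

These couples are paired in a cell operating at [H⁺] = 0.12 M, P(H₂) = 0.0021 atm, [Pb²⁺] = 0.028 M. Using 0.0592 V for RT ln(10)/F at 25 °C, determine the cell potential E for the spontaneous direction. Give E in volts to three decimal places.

+0.171 V

H⁺/H₂ is the cathode (higher E°), Pb²⁺/Pb the anode: E°cell = +0.00 − (-0.10) = +0.10 V, n = 2.
Overall: 2 H⁺(aq) + Pb(s) → H₂(g) + Pb²⁺(aq)
Q = P(H₂)·[Pb²⁺] / ([H⁺]^2); log Q = -2.389.
E = E° − (0.0592/n) log Q = +0.10 − (0.0592/2)(-2.389) = +0.171 V.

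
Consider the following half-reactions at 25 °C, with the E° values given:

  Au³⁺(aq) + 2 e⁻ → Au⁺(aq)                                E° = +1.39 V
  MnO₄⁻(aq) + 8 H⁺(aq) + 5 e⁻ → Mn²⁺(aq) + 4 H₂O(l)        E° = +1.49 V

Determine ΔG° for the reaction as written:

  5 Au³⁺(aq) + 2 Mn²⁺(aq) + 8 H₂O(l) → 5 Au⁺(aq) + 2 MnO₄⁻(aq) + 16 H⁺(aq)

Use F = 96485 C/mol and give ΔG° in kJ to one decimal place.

As written, Au³⁺/Au⁺ is reduced (cathode) and MnO₄⁻/Mn²⁺ is oxidised (anode), so E°cell = (+1.39) − (+1.49) = -0.10 V.
Balancing electrons gives n = 10.
ΔG° = −nFE° = −(10)(96485)(-0.10) = 96,485 J = +96.5 kJ.

+96.5 kJ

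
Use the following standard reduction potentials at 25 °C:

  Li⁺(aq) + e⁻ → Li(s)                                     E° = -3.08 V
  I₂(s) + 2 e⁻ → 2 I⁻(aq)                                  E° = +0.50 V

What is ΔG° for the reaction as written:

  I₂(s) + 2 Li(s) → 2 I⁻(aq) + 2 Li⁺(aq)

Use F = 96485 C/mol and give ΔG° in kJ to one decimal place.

-690.8 kJ

As written, I₂/I⁻ is reduced (cathode) and Li⁺/Li is oxidised (anode), so E°cell = (+0.50) − (-3.08) = +3.58 V.
Balancing electrons gives n = 2.
ΔG° = −nFE° = −(2)(96485)(+3.58) = -690,833 J = -690.8 kJ.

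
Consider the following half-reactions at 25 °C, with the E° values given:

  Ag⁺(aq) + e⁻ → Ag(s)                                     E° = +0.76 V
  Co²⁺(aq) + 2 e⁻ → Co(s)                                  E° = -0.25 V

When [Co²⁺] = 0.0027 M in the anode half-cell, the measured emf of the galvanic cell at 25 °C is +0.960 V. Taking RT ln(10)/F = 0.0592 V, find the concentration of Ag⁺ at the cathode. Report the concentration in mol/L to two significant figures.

Ag⁺/Ag is the cathode, Co²⁺/Co the anode: E°cell = +1.01 V, n = 2.
Overall reaction: 2 Ag⁺(aq) + Co(s) → 2 Ag(s) + Co²⁺(aq); Q = [Co²⁺]^1/[Ag⁺]^2.
From E = E° − (0.0592/n) log Q: log Q = (E° − E)·n/0.0592 = (+1.01 − (+0.960))·2/0.0592 = 1.6892.
So 2·log[Ag⁺] = 1·log(0.0027) − log Q = -2.5686 − (1.6892) = -4.2578; log[Ag⁺] = -4.2578 / 2 = -2.1289; [Ag⁺] = 10^(-2.1289) ≈ 0.0074 M.

0.0074 M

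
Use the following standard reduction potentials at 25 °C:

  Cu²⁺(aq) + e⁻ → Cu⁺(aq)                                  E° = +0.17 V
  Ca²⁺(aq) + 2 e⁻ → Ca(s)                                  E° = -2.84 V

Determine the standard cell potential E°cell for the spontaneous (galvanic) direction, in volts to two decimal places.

The Cu²⁺/Cu⁺ couple has the higher reduction potential, so it is the cathode; Ca²⁺/Ca is oxidised at the anode.
E°cell = E°(cathode) − E°(anode) = (+0.17) − (-2.84) = +3.01 V.
Since E°cell > 0, the reaction is spontaneous under standard conditions.

+3.01 V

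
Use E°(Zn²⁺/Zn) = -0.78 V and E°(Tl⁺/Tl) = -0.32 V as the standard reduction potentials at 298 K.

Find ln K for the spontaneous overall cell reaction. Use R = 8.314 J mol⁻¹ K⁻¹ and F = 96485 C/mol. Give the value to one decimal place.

Cathode: Tl⁺/Tl; anode: Zn²⁺/Zn. E°cell = (-0.32) − (-0.78) = +0.46 V, with n = 2.
ΔG° = −nFE° = −RT ln K, so ln K = nFE°/(RT) = (2)(96485)(+0.46) / ((8.314)(298)) = 35.828.

35.8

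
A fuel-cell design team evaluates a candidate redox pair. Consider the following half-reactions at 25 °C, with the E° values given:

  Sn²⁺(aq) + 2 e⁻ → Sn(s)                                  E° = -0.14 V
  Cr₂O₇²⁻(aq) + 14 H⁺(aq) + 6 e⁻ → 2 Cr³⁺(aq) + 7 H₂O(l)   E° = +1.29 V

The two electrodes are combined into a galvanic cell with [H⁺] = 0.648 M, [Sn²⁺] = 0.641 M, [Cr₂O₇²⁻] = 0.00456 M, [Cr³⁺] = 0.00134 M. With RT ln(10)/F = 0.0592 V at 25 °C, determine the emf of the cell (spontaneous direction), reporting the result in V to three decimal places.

+1.443 V

Cr₂O₇²⁻/Cr³⁺ is the cathode (higher E°), Sn²⁺/Sn the anode: E°cell = +1.29 − (-0.14) = +1.43 V, n = 6.
Overall: Cr₂O₇²⁻(aq) + 14 H⁺(aq) + 3 Sn(s) → 2 Cr³⁺(aq) + 7 H₂O(l) + 3 Sn²⁺(aq)
Q = [Cr³⁺]^2·[Sn²⁺]^3 / ([Cr₂O₇²⁻]·[H⁺]^14); log Q = -1.346.
E = E° − (0.0592/n) log Q = +1.43 − (0.0592/6)(-1.346) = +1.443 V.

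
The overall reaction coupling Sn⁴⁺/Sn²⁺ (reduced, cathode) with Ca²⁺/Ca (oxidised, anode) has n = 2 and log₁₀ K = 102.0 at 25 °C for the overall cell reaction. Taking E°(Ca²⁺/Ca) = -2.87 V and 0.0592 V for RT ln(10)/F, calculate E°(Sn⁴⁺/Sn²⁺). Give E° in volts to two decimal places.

+0.15 V

E°cell = (0.0592/n)·log K = (0.0592/2)(102.0) = +3.019 V.
Since Sn⁴⁺/Sn²⁺ is the cathode and Ca²⁺/Ca the anode, E°cell = E°(Sn⁴⁺/Sn²⁺) − E°(Ca²⁺/Ca).
So E°(Sn⁴⁺/Sn²⁺) = E°cell + E°(Ca²⁺/Ca) = +3.019 + (-2.87) = +0.15 V.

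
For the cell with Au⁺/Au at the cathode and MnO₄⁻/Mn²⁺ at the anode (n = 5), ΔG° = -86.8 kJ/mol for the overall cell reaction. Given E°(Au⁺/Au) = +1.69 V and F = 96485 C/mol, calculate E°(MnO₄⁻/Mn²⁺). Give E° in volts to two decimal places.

E°cell = −ΔG°/(nF) = −(-86.8×10³)/((5)(96485)) = +0.180 V.
Since Au⁺/Au is the cathode and MnO₄⁻/Mn²⁺ the anode, E°cell = E°(Au⁺/Au) − E°(MnO₄⁻/Mn²⁺).
So E°(MnO₄⁻/Mn²⁺) = E°(Au⁺/Au) − E°cell = (+1.69) − (+0.180) = +1.51 V.

+1.51 V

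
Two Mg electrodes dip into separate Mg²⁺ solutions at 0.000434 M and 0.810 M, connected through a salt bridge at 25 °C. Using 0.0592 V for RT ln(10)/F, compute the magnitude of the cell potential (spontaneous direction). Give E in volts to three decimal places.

For a concentration cell E°cell = 0. The 0.810 M side is the cathode (reduction is favoured where [Mg²⁺] is higher).
With n = 2, E = −(0.0592/2) log([Mg²⁺]ₐₙ/[Mg²⁺]꜀ₐₜ) = −(0.0592/2) log(0.000434/0.81) = −(0.0592/2)(-3.271) = +0.097 V.

+0.097 V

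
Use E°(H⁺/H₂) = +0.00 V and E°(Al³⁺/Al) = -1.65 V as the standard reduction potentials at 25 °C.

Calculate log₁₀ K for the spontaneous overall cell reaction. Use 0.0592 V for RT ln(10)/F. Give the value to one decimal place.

Cathode: H⁺/H₂; anode: Al³⁺/Al. E°cell = +1.65 V, n = 6.
log K = nE°cell / 0.0592 = (6)(+1.65) / 0.0592 = 167.2.

167.2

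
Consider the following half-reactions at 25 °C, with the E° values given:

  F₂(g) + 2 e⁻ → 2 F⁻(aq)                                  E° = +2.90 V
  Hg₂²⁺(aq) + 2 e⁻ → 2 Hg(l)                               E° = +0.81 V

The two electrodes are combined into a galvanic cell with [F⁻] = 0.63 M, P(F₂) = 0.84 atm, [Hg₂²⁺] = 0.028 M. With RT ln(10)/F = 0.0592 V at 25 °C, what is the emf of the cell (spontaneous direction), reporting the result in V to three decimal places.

F₂/F⁻ is the cathode (higher E°), Hg₂²⁺/Hg the anode: E°cell = +2.90 − (+0.81) = +2.09 V, n = 2.
Overall: F₂(g) + 2 Hg(l) → 2 F⁻(aq) + Hg₂²⁺(aq)
Q = [F⁻]^2·[Hg₂²⁺] / (P(F₂)); log Q = -1.878.
E = E° − (0.0592/n) log Q = +2.09 − (0.0592/2)(-1.878) = +2.146 V.

+2.146 V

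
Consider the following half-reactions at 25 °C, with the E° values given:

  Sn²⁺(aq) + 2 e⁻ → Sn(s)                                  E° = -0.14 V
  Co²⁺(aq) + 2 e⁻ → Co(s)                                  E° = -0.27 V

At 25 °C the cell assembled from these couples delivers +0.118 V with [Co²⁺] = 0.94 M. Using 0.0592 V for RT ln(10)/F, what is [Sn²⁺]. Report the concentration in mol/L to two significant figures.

0.37 M

Sn²⁺/Sn is the cathode, Co²⁺/Co the anode: E°cell = +0.13 V, n = 2.
Overall reaction: Sn²⁺(aq) + Co(s) → Sn(s) + Co²⁺(aq); Q = [Co²⁺]^1/[Sn²⁺]^1.
From E = E° − (0.0592/n) log Q: log Q = (E° − E)·n/0.0592 = (+0.13 − (+0.118))·2/0.0592 = 0.4054.
So 1·log[Sn²⁺] = 1·log(0.94) − log Q = -0.0269 − (0.4054) = -0.4323; [Sn²⁺] = 10^(-0.4323) ≈ 0.37 M.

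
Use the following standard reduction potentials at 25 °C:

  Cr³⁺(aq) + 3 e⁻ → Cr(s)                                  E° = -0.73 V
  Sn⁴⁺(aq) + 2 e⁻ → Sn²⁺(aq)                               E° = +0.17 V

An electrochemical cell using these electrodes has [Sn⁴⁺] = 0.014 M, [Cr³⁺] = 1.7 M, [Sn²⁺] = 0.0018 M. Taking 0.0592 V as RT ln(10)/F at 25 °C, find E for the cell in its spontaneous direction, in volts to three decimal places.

+0.922 V

Sn⁴⁺/Sn²⁺ is the cathode (higher E°), Cr³⁺/Cr the anode: E°cell = +0.17 − (-0.73) = +0.90 V, n = 6.
Overall: 3 Sn⁴⁺(aq) + 2 Cr(s) → 3 Sn²⁺(aq) + 2 Cr³⁺(aq)
Q = [Sn²⁺]^3·[Cr³⁺]^2 / ([Sn⁴⁺]^3); log Q = -2.212.
E = E° − (0.0592/n) log Q = +0.90 − (0.0592/6)(-2.212) = +0.922 V.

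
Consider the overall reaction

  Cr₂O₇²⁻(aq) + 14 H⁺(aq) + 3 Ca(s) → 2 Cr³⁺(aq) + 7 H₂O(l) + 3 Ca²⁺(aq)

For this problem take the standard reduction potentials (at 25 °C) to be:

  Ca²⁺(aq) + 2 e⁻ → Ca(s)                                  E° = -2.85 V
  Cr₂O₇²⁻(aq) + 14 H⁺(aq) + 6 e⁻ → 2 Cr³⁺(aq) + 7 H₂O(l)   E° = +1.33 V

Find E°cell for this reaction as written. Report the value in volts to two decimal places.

+4.18 V

The Cr₂O₇²⁻/Cr³⁺ couple has the higher reduction potential, so it is the cathode; Ca²⁺/Ca is oxidised at the anode.
E°cell = E°(cathode) − E°(anode) = (+1.33) − (-2.85) = +4.18 V.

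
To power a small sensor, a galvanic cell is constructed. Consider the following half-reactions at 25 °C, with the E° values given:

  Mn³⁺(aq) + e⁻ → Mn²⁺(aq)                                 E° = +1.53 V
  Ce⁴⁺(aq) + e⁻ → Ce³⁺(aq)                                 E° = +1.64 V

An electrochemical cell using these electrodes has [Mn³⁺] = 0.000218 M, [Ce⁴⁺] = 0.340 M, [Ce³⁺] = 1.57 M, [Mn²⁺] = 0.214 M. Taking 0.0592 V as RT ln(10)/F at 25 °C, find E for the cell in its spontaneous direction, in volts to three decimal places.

Ce⁴⁺/Ce³⁺ is the cathode (higher E°), Mn³⁺/Mn²⁺ the anode: E°cell = +1.64 − (+1.53) = +0.11 V, n = 1.
Overall: Ce⁴⁺(aq) + Mn²⁺(aq) → Ce³⁺(aq) + Mn³⁺(aq)
Q = [Ce³⁺]·[Mn³⁺] / ([Ce⁴⁺]·[Mn²⁺]); log Q = -2.328.
E = E° − (0.0592/n) log Q = +0.11 − (0.0592/1)(-2.328) = +0.248 V.

+0.248 V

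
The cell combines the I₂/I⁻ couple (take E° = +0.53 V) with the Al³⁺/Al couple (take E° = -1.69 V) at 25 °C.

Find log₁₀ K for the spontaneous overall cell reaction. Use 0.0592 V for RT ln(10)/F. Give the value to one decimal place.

Cathode: I₂/I⁻; anode: Al³⁺/Al. E°cell = +2.22 V, n = 6.
log K = nE°cell / 0.0592 = (6)(+2.22) / 0.0592 = 225.0.

225.0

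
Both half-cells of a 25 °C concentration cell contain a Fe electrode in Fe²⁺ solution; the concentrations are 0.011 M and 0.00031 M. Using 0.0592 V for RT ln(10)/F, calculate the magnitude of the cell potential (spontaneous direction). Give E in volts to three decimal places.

For a concentration cell E°cell = 0. The 0.011 M side is the cathode (reduction is favoured where [Fe²⁺] is higher).
With n = 2, E = −(0.0592/2) log([Fe²⁺]ₐₙ/[Fe²⁺]꜀ₐₜ) = −(0.0592/2) log(0.00031/0.011) = −(0.0592/2)(-1.550) = +0.046 V.

+0.046 V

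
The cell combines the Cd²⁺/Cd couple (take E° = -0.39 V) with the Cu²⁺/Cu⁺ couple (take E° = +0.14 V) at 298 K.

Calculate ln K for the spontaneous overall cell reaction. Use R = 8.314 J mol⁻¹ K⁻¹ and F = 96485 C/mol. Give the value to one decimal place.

41.3

Cathode: Cu²⁺/Cu⁺; anode: Cd²⁺/Cd. E°cell = (+0.14) − (-0.39) = +0.53 V, with n = 2.
ΔG° = −nFE° = −RT ln K, so ln K = nFE°/(RT) = (2)(96485)(+0.53) / ((8.314)(298)) = 41.280.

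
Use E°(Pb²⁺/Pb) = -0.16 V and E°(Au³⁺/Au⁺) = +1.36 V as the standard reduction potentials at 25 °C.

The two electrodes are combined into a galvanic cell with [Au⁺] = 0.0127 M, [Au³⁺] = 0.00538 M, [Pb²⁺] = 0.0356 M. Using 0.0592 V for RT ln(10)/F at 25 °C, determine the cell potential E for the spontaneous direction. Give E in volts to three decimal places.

Au³⁺/Au⁺ is the cathode (higher E°), Pb²⁺/Pb the anode: E°cell = +1.36 − (-0.16) = +1.52 V, n = 2.
Overall: Au³⁺(aq) + Pb(s) → Au⁺(aq) + Pb²⁺(aq)
Q = [Au⁺]·[Pb²⁺] / ([Au³⁺]); log Q = -1.076.
E = E° − (0.0592/n) log Q = +1.52 − (0.0592/2)(-1.076) = +1.552 V.

+1.552 V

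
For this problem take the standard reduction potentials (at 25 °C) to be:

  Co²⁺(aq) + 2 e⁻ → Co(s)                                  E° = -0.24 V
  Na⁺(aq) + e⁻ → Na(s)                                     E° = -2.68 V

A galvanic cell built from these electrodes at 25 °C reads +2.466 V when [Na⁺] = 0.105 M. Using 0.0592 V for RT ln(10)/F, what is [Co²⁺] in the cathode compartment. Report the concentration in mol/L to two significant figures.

0.083 M

Co²⁺/Co is the cathode, Na⁺/Na the anode: E°cell = +2.44 V, n = 2.
Overall reaction: Co²⁺(aq) + 2 Na(s) → Co(s) + 2 Na⁺(aq); Q = [Na⁺]^2/[Co²⁺]^1.
From E = E° − (0.0592/n) log Q: log Q = (E° − E)·n/0.0592 = (+2.44 − (+2.466))·2/0.0592 = -0.8784.
So 1·log[Co²⁺] = 2·log(0.105) − log Q = -1.9576 − (-0.8784) = -1.0792; [Co²⁺] = 10^(-1.0792) ≈ 0.083 M.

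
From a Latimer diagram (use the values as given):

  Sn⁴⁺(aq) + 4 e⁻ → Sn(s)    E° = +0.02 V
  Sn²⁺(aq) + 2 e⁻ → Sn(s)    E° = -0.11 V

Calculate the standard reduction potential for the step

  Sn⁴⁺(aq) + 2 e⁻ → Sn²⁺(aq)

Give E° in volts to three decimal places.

+0.150 V

Sequential free energies add, so n₃E°₃ = n₁E°₁ + n₂E°₂.
With n₃ = 4, and the known step contributing 2×(-0.11) V, the unknown satisfies 2·E° = 4×(+0.02) − 2×(-0.11) = +0.300.
E° = +0.300 / 2 = +0.150 V.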